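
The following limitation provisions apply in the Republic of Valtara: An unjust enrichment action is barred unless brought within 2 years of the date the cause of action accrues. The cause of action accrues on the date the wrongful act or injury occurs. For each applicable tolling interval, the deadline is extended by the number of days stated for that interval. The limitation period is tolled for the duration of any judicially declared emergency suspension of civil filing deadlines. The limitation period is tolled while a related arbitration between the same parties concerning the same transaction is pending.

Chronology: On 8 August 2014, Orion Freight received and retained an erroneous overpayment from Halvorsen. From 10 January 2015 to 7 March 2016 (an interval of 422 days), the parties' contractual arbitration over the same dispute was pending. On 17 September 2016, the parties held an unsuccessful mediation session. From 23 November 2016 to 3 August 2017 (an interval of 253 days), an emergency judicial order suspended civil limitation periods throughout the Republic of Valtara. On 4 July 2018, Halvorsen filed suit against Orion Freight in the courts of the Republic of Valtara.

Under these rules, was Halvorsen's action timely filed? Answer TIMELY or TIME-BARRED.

TIME-BARRED

The claim accrued on 8 August 2014, when the wrongful act occurred.
Adding the 2 years base period to 8 August 2014 gives a deadline of 8 August 2016, before any tolling.
The period was tolled for 422 days by the pending related arbitration (10 January 2015 to 7 March 2016), pushing the deadline to 4 October 2017.
Because the emergency suspension of filing deadlines ran from 23 November 2016 to 3 August 2017, the deadline is extended by 253 days to 14 June 2018.
None of the other events listed affects the running of the period under the stated rules.
Halvorsen filed on 4 July 2018, after the 14 June 2018 deadline, so the action is time-barred.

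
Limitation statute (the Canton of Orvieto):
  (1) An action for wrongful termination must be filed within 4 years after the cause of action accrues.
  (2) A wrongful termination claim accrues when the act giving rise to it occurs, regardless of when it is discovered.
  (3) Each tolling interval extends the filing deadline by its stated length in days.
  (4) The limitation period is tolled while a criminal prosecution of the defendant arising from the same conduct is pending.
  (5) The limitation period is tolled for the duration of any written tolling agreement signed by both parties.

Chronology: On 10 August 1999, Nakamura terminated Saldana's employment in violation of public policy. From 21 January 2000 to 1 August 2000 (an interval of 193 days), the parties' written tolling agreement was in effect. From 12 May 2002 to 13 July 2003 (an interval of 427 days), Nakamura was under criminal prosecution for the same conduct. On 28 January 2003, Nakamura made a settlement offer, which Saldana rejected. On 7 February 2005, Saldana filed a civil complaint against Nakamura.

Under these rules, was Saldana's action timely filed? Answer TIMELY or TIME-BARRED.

The claim accrued on 10 August 1999, when the wrongful act occurred.
Adding the 4 years base period to 10 August 1999 gives a deadline of 10 August 2003, before any tolling.
The period was tolled for 193 days by the written tolling agreement (21 January 2000 to 1 August 2000), pushing the deadline to 19 February 2004.
The pending criminal prosecution from 12 May 2002 to 13 July 2003 tolled the period for 427 days, extending the deadline to 21 April 2005.
The other events in the timeline have no effect on the limitation period under the stated rules.
The 7 February 2005 filing precedes the 21 April 2005 deadline; the claim is timely.

TIMELY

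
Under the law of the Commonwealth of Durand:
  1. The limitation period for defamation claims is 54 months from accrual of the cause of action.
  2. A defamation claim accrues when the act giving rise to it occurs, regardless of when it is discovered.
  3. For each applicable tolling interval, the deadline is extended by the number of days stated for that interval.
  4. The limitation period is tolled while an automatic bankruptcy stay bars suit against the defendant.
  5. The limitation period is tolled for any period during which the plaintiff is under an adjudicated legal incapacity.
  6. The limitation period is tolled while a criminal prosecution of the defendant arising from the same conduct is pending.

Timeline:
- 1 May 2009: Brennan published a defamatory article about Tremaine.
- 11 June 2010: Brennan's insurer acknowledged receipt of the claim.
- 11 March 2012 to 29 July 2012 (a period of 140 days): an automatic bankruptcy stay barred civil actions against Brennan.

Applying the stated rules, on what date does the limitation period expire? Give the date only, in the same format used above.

21 March 2014

The claim accrued on 1 May 2009, when the wrongful act occurred.
The untolled deadline — 54 months after 1 May 2009 — is 1 November 2013.
The automatic bankruptcy stay from 11 March 2012 to 29 July 2012 tolled the period for 140 days, extending the deadline to 21 March 2014.
None of the other events listed affects the running of the period under the stated rules.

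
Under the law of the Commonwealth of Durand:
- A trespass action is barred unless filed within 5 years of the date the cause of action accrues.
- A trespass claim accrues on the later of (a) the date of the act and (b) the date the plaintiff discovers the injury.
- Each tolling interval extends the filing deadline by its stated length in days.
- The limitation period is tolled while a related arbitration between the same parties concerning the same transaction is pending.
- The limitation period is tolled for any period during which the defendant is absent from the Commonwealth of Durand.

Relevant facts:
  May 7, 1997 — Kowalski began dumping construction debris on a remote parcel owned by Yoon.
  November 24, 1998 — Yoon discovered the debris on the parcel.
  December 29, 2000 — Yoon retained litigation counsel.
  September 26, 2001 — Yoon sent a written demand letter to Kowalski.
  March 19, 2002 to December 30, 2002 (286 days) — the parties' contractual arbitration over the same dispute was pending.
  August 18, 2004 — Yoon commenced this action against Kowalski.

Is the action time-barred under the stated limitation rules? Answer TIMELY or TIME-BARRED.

TIMELY

The claim accrued on November 24, 1998 — the later of the May 7, 1997 act and the November 24, 1998 discovery.
Adding the 5 years base period to November 24, 1998 gives a deadline of November 24, 2003, before any tolling.
The pending related arbitration from March 19, 2002 to December 30, 2002 tolled the period for 286 days, extending the deadline to September 5, 2004.
The other events in the timeline have no effect on the limitation period under the stated rules.
The August 18, 2004 filing precedes the September 5, 2004 deadline; the claim is timely.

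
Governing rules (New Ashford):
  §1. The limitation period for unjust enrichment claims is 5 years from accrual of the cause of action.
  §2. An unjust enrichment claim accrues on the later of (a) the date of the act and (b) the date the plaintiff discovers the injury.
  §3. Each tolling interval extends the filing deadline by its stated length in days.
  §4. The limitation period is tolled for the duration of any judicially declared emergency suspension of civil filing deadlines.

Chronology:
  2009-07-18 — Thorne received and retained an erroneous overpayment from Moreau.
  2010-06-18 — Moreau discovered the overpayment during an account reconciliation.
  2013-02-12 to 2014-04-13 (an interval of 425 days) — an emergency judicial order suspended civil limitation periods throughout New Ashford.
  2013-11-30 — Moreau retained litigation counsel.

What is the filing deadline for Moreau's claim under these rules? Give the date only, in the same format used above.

2016-08-16

The claim accrued on 2010-06-18 — the later of the 2009-07-18 act and the 2010-06-18 discovery.
The untolled deadline — 5 years after 2010-06-18 — is 2015-06-18.
Because the emergency suspension of filing deadlines ran from 2013-02-12 to 2014-04-13, the deadline is extended by 425 days to 2016-08-16.
The other events in the timeline have no effect on the limitation period under the stated rules.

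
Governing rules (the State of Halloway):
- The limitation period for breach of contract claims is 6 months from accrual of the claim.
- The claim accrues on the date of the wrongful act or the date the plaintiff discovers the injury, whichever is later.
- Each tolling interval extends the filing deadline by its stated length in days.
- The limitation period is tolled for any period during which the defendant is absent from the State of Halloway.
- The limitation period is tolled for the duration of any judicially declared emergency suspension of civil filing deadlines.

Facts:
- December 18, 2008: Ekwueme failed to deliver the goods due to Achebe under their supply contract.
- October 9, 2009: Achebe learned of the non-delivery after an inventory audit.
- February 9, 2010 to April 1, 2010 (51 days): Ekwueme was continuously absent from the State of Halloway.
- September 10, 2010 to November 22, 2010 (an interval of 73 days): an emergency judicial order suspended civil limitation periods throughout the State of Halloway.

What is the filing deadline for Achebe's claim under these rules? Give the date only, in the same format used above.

May 30, 2010

Taking the later of the act (December 18, 2008) and discovery (October 9, 2009), the claim accrued on October 9, 2009.
The untolled deadline — 6 months after October 9, 2009 — is April 9, 2010.
Because the defendant's absence from the jurisdiction ran from February 9, 2010 to April 1, 2010, the deadline is extended by 51 days to May 30, 2010.
The emergency suspension of filing deadlines starting September 10, 2010 came too late — the period had run on May 30, 2010 — and so does not extend the deadline.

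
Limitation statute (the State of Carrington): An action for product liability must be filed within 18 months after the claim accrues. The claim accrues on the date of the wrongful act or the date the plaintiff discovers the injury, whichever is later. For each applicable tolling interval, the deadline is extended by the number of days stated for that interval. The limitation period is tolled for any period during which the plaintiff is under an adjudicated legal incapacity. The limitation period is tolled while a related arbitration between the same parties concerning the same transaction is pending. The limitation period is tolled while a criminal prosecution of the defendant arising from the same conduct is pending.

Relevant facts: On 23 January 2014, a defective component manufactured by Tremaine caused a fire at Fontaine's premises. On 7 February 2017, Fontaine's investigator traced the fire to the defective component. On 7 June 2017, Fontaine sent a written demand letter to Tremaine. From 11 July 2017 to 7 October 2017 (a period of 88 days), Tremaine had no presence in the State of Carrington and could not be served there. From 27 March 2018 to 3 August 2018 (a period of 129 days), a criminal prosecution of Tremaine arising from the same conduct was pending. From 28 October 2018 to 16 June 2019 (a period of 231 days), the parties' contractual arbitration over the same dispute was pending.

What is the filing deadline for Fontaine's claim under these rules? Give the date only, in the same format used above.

Because discovery on 7 February 2017 post-dates the 23 January 2014 act, accrual under the later-of rule falls on 7 February 2017.
Adding the 18 months base period to 7 February 2017 gives a deadline of 7 August 2018, before any tolling.
The period was tolled for 129 days by the pending criminal prosecution (27 March 2018 to 3 August 2018), pushing the deadline to 14 December 2018.
The pending related arbitration from 28 October 2018 to 16 June 2019 tolled the period for 231 days, extending the deadline to 2 August 2019.
Although the defendant's absence ran from 11 July 2017 to 7 October 2017, the stated rules do not make that a tolling event, so it is disregarded.
None of the other events listed affects the running of the period under the stated rules.

2 August 2019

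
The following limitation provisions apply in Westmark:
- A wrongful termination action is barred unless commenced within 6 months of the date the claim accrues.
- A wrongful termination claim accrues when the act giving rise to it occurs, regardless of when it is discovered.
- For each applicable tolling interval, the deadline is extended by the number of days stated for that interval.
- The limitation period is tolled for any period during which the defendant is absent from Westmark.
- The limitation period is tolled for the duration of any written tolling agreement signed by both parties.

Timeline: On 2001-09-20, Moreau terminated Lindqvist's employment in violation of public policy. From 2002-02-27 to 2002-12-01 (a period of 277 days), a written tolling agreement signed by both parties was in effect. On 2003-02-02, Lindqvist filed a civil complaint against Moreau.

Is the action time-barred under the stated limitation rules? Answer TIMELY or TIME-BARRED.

TIME-BARRED

The claim accrued on 2001-09-20, the date of the act.
Adding the 6 months base period to 2001-09-20 gives a deadline of 2002-03-20, before any tolling.
Because the written tolling agreement ran from 2002-02-27 to 2002-12-01, the deadline is extended by 277 days to 2002-12-22.
Lindqvist filed on 2003-02-02, after the 2002-12-22 deadline, so the action is time-barred.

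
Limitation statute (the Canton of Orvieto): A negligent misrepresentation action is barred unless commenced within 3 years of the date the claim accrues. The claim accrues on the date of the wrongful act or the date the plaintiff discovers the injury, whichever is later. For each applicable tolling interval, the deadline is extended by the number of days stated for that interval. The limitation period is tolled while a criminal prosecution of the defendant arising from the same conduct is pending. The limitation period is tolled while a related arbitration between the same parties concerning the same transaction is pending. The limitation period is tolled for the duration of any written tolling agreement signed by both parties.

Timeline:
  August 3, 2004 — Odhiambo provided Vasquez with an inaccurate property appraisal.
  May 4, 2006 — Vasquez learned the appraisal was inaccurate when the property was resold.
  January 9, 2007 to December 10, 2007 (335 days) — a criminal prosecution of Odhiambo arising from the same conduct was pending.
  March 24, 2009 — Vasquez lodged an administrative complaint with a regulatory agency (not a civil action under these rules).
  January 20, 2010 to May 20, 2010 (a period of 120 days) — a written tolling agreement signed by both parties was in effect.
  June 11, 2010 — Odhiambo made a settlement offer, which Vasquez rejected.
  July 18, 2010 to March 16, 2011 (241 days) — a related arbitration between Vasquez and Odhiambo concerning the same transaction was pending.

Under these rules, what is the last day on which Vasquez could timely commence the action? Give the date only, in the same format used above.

Because discovery on May 4, 2006 post-dates the August 3, 2004 act, accrual under the later-of rule falls on May 4, 2006.
3 years from May 4, 2006 is May 4, 2009.
Because the pending criminal prosecution ran from January 9, 2007 to December 10, 2007, the deadline is extended by 335 days to April 4, 2010.
The written tolling agreement from January 20, 2010 to May 20, 2010 tolled the period for 120 days, extending the deadline to August 2, 2010.
Because the pending related arbitration ran from July 18, 2010 to March 16, 2011, the deadline is extended by 241 days to March 31, 2011.
None of the other events listed affects the running of the period under the stated rules.

March 31, 2011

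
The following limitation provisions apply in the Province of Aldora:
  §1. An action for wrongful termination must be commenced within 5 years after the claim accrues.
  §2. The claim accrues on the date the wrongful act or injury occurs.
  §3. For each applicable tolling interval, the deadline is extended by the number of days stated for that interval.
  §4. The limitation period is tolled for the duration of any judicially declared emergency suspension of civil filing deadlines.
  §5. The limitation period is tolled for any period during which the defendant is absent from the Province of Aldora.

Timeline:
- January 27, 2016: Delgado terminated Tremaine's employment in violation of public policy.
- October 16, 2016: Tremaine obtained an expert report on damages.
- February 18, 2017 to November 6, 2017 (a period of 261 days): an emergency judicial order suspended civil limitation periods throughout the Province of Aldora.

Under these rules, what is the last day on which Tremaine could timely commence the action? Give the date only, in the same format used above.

The limitation period began to run on January 27, 2016.
5 years from January 27, 2016 is January 27, 2021.
Because the emergency suspension of filing deadlines ran from February 18, 2017 to November 6, 2017, the deadline is extended by 261 days to October 15, 2021.
The other events in the timeline have no effect on the limitation period under the stated rules.

October 15, 2021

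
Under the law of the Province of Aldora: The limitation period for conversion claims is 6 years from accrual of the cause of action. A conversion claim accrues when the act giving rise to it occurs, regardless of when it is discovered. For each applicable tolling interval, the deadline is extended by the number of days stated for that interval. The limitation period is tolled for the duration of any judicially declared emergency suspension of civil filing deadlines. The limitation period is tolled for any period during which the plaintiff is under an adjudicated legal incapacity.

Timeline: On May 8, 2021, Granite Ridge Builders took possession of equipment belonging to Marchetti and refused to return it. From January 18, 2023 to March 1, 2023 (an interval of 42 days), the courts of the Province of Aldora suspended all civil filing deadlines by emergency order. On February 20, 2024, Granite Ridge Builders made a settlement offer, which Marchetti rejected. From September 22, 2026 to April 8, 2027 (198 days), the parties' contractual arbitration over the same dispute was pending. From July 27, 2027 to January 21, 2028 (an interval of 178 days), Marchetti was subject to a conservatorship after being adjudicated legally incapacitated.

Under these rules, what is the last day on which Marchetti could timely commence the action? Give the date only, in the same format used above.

The limitation period began to run on May 8, 2021.
6 years from May 8, 2021 is May 8, 2027.
Because the emergency suspension of filing deadlines ran from January 18, 2023 to March 1, 2023, the deadline is extended by 42 days to June 19, 2027.
The plaintiff's legal incapacity from July 27, 2027 to January 21, 2028 began after the period had already run on June 19, 2027, so it has no tolling effect.
The pending related arbitration from September 22, 2026 to April 8, 2027 does not toll the period, because no stated rule makes a pending arbitration a tolling event.
The other events in the timeline have no effect on the limitation period under the stated rules.

June 19, 2027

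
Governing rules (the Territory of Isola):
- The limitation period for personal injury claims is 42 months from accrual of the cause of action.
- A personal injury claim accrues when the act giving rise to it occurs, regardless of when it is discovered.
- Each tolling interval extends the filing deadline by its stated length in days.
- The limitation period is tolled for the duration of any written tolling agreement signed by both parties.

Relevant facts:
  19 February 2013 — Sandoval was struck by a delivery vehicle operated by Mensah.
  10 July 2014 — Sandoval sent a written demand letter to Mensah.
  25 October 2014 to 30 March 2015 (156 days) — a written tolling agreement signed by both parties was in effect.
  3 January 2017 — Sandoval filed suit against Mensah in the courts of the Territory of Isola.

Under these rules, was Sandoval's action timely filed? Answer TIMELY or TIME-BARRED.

TIMELY

The claim accrued on 19 February 2013, when the wrongful act occurred.
The untolled deadline — 42 months after 19 February 2013 — is 19 August 2016.
Because the written tolling agreement ran from 25 October 2014 to 30 March 2015, the deadline is extended by 156 days to 22 January 2017.
The other events in the timeline have no effect on the limitation period under the stated rules.
Filing on 3 January 2017 beat the 22 January 2017 deadline — the action is timely.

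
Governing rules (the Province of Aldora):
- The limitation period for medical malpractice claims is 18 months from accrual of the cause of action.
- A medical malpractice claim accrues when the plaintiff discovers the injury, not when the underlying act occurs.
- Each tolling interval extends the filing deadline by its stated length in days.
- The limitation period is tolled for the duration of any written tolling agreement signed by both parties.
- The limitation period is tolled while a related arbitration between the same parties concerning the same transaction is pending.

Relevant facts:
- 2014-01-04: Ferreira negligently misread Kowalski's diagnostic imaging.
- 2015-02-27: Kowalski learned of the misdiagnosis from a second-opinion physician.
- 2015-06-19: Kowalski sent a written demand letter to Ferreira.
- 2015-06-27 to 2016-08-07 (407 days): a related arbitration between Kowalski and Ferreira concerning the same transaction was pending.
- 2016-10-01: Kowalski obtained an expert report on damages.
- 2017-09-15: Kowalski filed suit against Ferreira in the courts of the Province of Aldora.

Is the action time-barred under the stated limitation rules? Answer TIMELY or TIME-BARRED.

TIMELY

Under the discovery rule, the claim accrued on 2015-02-27, when Kowalski discovered the injury — not on the 2014-01-04 date of the underlying act.
Adding the 18 months base period to 2015-02-27 gives a deadline of 2016-08-27, before any tolling.
Because the pending related arbitration ran from 2015-06-27 to 2016-08-07, the deadline is extended by 407 days to 2017-10-08.
Nothing else in the chronology tolls or restarts the period.
Filing on 2017-09-15 beat the 2017-10-08 deadline — the action is timely.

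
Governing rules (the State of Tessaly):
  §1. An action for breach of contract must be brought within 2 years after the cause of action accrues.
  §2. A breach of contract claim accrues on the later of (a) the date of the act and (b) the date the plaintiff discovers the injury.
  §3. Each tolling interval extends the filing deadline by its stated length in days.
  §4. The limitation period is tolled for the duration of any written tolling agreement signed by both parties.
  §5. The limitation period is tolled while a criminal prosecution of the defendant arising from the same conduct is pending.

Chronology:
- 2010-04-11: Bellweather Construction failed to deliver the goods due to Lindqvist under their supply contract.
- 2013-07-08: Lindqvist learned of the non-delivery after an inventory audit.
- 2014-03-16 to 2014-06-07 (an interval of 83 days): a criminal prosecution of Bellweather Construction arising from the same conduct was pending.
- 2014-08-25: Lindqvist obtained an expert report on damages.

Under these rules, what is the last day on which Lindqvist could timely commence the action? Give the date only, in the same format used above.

2015-09-29

Because discovery on 2013-07-08 post-dates the 2010-04-11 act, accrual under the later-of rule falls on 2013-07-08.
The untolled deadline — 2 years after 2013-07-08 — is 2015-07-08.
Because the pending criminal prosecution ran from 2014-03-16 to 2014-06-07, the deadline is extended by 83 days to 2015-09-29.
The other events in the timeline have no effect on the limitation period under the stated rules.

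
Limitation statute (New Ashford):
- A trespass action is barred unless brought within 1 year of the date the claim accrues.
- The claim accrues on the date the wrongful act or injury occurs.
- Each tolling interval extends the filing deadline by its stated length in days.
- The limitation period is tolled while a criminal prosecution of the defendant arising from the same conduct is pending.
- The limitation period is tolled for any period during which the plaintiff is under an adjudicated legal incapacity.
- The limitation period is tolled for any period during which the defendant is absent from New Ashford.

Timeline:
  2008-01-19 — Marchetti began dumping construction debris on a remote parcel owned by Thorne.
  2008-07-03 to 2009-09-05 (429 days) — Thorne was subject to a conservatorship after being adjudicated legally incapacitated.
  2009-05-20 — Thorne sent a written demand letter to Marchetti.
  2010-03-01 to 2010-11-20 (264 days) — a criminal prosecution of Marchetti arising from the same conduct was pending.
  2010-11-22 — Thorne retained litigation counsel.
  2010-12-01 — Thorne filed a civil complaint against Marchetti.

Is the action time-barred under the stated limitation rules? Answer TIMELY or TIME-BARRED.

TIMELY

The claim accrued on 2008-01-19, when the wrongful act occurred.
Adding the 1 year base period to 2008-01-19 gives a deadline of 2009-01-19, before any tolling.
The period was tolled for 429 days by the plaintiff's legal incapacity (2008-07-03 to 2009-09-05), pushing the deadline to 2010-03-24.
Because the pending criminal prosecution ran from 2010-03-01 to 2010-11-20, the deadline is extended by 264 days to 2010-12-13.
None of the other events listed affects the running of the period under the stated rules.
Thorne filed on 2010-12-01, before the 2010-12-13 deadline, so the action is timely.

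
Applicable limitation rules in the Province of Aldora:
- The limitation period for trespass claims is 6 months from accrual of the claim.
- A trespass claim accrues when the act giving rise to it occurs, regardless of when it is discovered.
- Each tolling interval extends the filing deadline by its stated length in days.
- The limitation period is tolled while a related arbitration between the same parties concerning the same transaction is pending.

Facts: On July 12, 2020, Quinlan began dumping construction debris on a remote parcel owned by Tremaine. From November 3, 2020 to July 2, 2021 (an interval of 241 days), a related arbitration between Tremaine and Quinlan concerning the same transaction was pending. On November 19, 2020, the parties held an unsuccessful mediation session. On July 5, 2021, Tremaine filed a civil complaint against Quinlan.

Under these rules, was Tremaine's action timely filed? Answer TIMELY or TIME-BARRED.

The limitation period began to run on July 12, 2020.
6 months from July 12, 2020 is January 12, 2021.
The period was tolled for 241 days by the pending related arbitration (November 3, 2020 to July 2, 2021), pushing the deadline to September 10, 2021.
Nothing else in the chronology tolls or restarts the period.
Filing on July 5, 2021 beat the September 10, 2021 deadline — the action is timely.

TIMELY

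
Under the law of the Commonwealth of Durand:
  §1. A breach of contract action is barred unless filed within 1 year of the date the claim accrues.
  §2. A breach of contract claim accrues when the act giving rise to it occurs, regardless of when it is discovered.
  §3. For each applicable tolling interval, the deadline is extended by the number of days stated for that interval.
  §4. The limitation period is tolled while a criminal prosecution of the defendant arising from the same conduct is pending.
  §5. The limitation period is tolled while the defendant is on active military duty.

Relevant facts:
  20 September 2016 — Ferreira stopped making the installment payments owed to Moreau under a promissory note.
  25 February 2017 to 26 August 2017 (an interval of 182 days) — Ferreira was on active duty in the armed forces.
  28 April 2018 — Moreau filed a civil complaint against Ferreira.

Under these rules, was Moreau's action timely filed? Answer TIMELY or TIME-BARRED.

The claim accrued on 20 September 2016, the date of the act.
The untolled deadline — 1 year after 20 September 2016 — is 20 September 2017.
The period was tolled for 182 days by the defendant's active military service (25 February 2017 to 26 August 2017), pushing the deadline to 21 March 2018.
The 28 April 2018 filing falls after the 21 March 2018 deadline; the claim is time-barred.

TIME-BARRED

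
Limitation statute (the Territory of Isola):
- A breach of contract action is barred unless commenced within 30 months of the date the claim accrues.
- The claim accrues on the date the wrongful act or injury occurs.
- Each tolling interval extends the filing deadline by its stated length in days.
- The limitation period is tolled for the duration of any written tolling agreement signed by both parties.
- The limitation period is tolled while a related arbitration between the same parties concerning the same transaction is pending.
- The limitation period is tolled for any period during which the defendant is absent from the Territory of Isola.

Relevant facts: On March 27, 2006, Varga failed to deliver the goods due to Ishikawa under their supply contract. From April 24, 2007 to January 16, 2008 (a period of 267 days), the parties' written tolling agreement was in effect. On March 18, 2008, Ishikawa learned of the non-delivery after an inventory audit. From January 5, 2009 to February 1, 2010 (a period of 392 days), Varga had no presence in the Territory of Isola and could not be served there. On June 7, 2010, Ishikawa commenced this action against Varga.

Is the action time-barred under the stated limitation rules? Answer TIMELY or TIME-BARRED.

TIMELY

Because the rule ties accrual to occurrence, the claim accrued on March 27, 2006, not on the March 18, 2008 discovery date.
The untolled deadline — 30 months after March 27, 2006 — is September 27, 2008.
The written tolling agreement from April 24, 2007 to January 16, 2008 tolled the period for 267 days, extending the deadline to June 21, 2009.
The period was tolled for 392 days by the defendant's absence from the jurisdiction (January 5, 2009 to February 1, 2010), pushing the deadline to July 18, 2010.
The June 7, 2010 filing precedes the July 18, 2010 deadline; the claim is timely.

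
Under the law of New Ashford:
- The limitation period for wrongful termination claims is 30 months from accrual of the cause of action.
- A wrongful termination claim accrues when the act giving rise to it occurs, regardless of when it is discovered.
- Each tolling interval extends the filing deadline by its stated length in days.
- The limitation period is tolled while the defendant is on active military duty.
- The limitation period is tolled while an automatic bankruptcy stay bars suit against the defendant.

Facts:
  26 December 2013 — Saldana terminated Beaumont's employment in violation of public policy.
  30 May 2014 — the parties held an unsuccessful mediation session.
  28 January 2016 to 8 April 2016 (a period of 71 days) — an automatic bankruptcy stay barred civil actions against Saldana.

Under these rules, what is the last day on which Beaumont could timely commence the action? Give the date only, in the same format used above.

5 September 2016

The claim accrued on 26 December 2013, when the wrongful act occurred.
The untolled deadline — 30 months after 26 December 2013 — is 26 June 2016.
Because the automatic bankruptcy stay ran from 28 January 2016 to 8 April 2016, the deadline is extended by 71 days to 5 September 2016.
The other events in the timeline have no effect on the limitation period under the stated rules.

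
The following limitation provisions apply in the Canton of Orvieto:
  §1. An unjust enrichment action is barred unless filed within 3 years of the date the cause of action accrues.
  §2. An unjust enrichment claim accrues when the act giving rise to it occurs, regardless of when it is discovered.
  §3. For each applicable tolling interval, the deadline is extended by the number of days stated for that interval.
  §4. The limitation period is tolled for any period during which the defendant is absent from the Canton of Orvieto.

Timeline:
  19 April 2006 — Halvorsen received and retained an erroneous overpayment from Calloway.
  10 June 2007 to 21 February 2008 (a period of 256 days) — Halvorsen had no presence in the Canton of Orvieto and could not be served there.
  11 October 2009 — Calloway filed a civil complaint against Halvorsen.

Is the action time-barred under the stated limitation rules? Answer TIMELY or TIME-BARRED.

The claim accrued on 19 April 2006, when the wrongful act occurred.
3 years from 19 April 2006 is 19 April 2009.
Because the defendant's absence from the jurisdiction ran from 10 June 2007 to 21 February 2008, the deadline is extended by 256 days to 31 December 2009.
Filing on 11 October 2009 beat the 31 December 2009 deadline — the action is timely.

TIMELY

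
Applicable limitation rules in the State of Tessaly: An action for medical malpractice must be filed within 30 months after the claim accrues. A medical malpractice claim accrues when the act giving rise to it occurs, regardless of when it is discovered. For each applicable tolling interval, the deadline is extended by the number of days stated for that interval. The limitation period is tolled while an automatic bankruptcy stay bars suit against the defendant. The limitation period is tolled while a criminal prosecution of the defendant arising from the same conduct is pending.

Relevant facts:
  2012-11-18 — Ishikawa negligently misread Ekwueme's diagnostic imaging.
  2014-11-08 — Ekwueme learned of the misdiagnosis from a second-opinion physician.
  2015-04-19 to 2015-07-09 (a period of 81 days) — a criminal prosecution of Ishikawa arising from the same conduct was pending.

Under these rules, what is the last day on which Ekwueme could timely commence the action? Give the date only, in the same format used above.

2015-08-07

Accrual is governed by the date of the act, so the period began to run on 2012-11-18; the later discovery on 2014-11-08 is irrelevant under the stated rule.
30 months from 2012-11-18 is 2015-05-18.
The pending criminal prosecution from 2015-04-19 to 2015-07-09 tolled the period for 81 days, extending the deadline to 2015-08-07.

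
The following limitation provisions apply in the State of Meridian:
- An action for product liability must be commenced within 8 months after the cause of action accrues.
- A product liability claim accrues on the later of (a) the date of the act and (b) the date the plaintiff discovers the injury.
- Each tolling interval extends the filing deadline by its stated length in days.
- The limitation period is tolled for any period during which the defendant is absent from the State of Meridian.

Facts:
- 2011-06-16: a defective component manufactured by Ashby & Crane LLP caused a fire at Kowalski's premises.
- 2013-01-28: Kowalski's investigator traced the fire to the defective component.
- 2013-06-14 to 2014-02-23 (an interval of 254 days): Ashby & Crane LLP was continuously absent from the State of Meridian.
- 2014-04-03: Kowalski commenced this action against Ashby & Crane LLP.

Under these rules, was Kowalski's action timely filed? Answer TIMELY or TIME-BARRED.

TIMELY

Taking the later of the act (2011-06-16) and discovery (2013-01-28), the claim accrued on 2013-01-28.
Adding the 8 months base period to 2013-01-28 gives a deadline of 2013-09-28, before any tolling.
The period was tolled for 254 days by the defendant's absence from the jurisdiction (2013-06-14 to 2014-02-23), pushing the deadline to 2014-06-09.
Kowalski filed on 2014-04-03, before the 2014-06-09 deadline, so the action is timely.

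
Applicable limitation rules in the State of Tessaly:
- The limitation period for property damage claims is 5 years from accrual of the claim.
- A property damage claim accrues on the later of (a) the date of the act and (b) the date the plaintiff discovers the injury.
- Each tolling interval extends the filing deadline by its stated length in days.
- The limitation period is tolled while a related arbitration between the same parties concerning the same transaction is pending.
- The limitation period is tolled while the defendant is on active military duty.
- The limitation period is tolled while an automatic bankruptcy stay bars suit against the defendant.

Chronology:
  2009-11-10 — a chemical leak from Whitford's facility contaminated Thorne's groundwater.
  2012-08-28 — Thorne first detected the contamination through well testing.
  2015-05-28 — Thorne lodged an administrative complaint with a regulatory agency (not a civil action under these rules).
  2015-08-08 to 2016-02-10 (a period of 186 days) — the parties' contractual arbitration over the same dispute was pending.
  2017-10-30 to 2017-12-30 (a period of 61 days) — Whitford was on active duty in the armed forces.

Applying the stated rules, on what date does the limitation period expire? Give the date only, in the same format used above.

Taking the later of the act (2009-11-10) and discovery (2012-08-28), the claim accrued on 2012-08-28.
The untolled deadline — 5 years after 2012-08-28 — is 2017-08-28.
Because the pending related arbitration ran from 2015-08-08 to 2016-02-10, the deadline is extended by 186 days to 2018-03-02.
The defendant's active military service from 2017-10-30 to 2017-12-30 tolled the period for 61 days, extending the deadline to 2018-05-02.
The other events in the timeline have no effect on the limitation period under the stated rules.

2018-05-02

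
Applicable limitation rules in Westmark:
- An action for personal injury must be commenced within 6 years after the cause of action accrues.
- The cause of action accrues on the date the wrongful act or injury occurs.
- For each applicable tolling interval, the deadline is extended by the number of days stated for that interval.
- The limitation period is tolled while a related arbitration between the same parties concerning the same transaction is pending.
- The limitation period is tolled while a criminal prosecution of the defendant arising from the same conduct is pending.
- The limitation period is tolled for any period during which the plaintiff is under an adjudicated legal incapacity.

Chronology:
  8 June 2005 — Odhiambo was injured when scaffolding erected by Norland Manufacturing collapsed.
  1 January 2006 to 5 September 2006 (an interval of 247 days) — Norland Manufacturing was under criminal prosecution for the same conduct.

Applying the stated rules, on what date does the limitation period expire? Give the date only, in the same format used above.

10 February 2012

The claim accrued on 8 June 2005, when the wrongful act occurred.
6 years from 8 June 2005 is 8 June 2011.
The period was tolled for 247 days by the pending criminal prosecution (1 January 2006 to 5 September 2006), pushing the deadline to 10 February 2012.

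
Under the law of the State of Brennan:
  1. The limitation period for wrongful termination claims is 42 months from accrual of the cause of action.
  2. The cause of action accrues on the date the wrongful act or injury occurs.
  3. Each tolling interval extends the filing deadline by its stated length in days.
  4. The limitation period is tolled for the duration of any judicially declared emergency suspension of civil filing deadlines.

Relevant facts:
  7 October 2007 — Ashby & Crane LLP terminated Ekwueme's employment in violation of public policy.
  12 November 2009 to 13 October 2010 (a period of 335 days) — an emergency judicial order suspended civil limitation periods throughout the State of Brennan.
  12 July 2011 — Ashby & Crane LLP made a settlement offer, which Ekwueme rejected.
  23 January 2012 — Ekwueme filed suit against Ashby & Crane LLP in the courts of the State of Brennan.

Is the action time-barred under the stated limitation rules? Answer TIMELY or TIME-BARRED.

TIMELY

The limitation period began to run on 7 October 2007.
Adding the 42 months base period to 7 October 2007 gives a deadline of 7 April 2011, before any tolling.
The period was tolled for 335 days by the emergency suspension of filing deadlines (12 November 2009 to 13 October 2010), pushing the deadline to 7 March 2012.
Nothing else in the chronology tolls or restarts the period.
Ekwueme filed on 23 January 2012, before the 7 March 2012 deadline, so the action is timely.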